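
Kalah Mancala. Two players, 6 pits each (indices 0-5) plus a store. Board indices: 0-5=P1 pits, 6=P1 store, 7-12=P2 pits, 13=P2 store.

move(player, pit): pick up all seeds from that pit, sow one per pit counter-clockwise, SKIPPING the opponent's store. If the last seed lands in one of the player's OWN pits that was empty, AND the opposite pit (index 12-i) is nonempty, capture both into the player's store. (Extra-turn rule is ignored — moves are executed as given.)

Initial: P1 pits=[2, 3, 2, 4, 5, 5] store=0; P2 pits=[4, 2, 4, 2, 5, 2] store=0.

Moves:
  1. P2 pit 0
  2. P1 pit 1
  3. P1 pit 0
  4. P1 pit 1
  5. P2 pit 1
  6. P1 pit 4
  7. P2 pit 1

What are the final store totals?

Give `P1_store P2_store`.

Answer: 1 0

Derivation:
Move 1: P2 pit0 -> P1=[2,3,2,4,5,5](0) P2=[0,3,5,3,6,2](0)
Move 2: P1 pit1 -> P1=[2,0,3,5,6,5](0) P2=[0,3,5,3,6,2](0)
Move 3: P1 pit0 -> P1=[0,1,4,5,6,5](0) P2=[0,3,5,3,6,2](0)
Move 4: P1 pit1 -> P1=[0,0,5,5,6,5](0) P2=[0,3,5,3,6,2](0)
Move 5: P2 pit1 -> P1=[0,0,5,5,6,5](0) P2=[0,0,6,4,7,2](0)
Move 6: P1 pit4 -> P1=[0,0,5,5,0,6](1) P2=[1,1,7,5,7,2](0)
Move 7: P2 pit1 -> P1=[0,0,5,5,0,6](1) P2=[1,0,8,5,7,2](0)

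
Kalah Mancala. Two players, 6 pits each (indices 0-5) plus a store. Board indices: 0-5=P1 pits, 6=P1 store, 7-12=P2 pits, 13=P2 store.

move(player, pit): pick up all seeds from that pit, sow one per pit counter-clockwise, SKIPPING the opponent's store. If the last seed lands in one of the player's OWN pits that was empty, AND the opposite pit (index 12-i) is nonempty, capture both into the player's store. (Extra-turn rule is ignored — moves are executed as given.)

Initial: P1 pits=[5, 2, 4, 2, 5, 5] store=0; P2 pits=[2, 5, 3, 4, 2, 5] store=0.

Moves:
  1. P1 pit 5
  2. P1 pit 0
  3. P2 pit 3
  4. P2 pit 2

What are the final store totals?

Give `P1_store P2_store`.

Move 1: P1 pit5 -> P1=[5,2,4,2,5,0](1) P2=[3,6,4,5,2,5](0)
Move 2: P1 pit0 -> P1=[0,3,5,3,6,0](5) P2=[0,6,4,5,2,5](0)
Move 3: P2 pit3 -> P1=[1,4,5,3,6,0](5) P2=[0,6,4,0,3,6](1)
Move 4: P2 pit2 -> P1=[1,4,5,3,6,0](5) P2=[0,6,0,1,4,7](2)

Answer: 5 2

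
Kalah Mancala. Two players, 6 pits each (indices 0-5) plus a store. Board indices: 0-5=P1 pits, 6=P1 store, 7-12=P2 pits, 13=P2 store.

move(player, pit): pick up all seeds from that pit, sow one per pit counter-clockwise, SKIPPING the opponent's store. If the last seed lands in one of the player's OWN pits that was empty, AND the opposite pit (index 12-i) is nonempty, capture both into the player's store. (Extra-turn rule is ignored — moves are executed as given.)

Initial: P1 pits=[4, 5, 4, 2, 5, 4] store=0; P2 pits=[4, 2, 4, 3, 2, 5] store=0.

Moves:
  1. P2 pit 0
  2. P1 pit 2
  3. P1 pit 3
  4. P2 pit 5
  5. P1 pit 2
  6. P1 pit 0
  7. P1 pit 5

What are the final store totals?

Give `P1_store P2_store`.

Answer: 3 1

Derivation:
Move 1: P2 pit0 -> P1=[4,5,4,2,5,4](0) P2=[0,3,5,4,3,5](0)
Move 2: P1 pit2 -> P1=[4,5,0,3,6,5](1) P2=[0,3,5,4,3,5](0)
Move 3: P1 pit3 -> P1=[4,5,0,0,7,6](2) P2=[0,3,5,4,3,5](0)
Move 4: P2 pit5 -> P1=[5,6,1,1,7,6](2) P2=[0,3,5,4,3,0](1)
Move 5: P1 pit2 -> P1=[5,6,0,2,7,6](2) P2=[0,3,5,4,3,0](1)
Move 6: P1 pit0 -> P1=[0,7,1,3,8,7](2) P2=[0,3,5,4,3,0](1)
Move 7: P1 pit5 -> P1=[0,7,1,3,8,0](3) P2=[1,4,6,5,4,1](1)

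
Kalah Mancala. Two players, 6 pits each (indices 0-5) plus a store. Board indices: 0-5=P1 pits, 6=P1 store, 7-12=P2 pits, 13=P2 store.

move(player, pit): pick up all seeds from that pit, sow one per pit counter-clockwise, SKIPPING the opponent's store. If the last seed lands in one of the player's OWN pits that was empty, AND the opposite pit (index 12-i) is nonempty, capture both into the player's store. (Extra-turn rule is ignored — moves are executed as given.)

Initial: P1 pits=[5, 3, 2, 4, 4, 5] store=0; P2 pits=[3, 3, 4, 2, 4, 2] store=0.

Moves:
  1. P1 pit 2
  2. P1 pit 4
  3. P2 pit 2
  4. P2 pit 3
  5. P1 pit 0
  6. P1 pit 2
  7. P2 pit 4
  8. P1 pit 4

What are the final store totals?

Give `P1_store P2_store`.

Move 1: P1 pit2 -> P1=[5,3,0,5,5,5](0) P2=[3,3,4,2,4,2](0)
Move 2: P1 pit4 -> P1=[5,3,0,5,0,6](1) P2=[4,4,5,2,4,2](0)
Move 3: P2 pit2 -> P1=[6,3,0,5,0,6](1) P2=[4,4,0,3,5,3](1)
Move 4: P2 pit3 -> P1=[6,3,0,5,0,6](1) P2=[4,4,0,0,6,4](2)
Move 5: P1 pit0 -> P1=[0,4,1,6,1,7](2) P2=[4,4,0,0,6,4](2)
Move 6: P1 pit2 -> P1=[0,4,0,7,1,7](2) P2=[4,4,0,0,6,4](2)
Move 7: P2 pit4 -> P1=[1,5,1,8,1,7](2) P2=[4,4,0,0,0,5](3)
Move 8: P1 pit4 -> P1=[1,5,1,8,0,8](2) P2=[4,4,0,0,0,5](3)

Answer: 2 3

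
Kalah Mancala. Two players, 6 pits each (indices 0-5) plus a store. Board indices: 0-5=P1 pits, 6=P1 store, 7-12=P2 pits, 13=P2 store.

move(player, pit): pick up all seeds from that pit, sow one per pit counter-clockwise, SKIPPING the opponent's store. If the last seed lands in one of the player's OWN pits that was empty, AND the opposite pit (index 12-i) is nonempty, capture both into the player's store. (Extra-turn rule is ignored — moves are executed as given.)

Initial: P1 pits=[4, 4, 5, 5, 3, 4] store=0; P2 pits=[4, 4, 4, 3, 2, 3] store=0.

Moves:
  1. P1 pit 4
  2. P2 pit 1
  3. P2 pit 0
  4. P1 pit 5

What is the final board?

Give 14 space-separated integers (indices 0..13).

Move 1: P1 pit4 -> P1=[4,4,5,5,0,5](1) P2=[5,4,4,3,2,3](0)
Move 2: P2 pit1 -> P1=[4,4,5,5,0,5](1) P2=[5,0,5,4,3,4](0)
Move 3: P2 pit0 -> P1=[4,4,5,5,0,5](1) P2=[0,1,6,5,4,5](0)
Move 4: P1 pit5 -> P1=[4,4,5,5,0,0](2) P2=[1,2,7,6,4,5](0)

Answer: 4 4 5 5 0 0 2 1 2 7 6 4 5 0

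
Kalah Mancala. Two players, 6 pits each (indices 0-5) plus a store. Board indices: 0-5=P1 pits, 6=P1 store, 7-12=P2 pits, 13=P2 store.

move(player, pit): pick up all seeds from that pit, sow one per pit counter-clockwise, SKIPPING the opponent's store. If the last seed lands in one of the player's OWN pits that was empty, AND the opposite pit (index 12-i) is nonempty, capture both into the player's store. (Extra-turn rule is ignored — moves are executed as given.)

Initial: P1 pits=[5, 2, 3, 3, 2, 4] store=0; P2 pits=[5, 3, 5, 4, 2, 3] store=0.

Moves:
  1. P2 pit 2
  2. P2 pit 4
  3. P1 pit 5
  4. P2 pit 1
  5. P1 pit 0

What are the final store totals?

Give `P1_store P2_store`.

Move 1: P2 pit2 -> P1=[6,2,3,3,2,4](0) P2=[5,3,0,5,3,4](1)
Move 2: P2 pit4 -> P1=[7,2,3,3,2,4](0) P2=[5,3,0,5,0,5](2)
Move 3: P1 pit5 -> P1=[7,2,3,3,2,0](1) P2=[6,4,1,5,0,5](2)
Move 4: P2 pit1 -> P1=[7,2,3,3,2,0](1) P2=[6,0,2,6,1,6](2)
Move 5: P1 pit0 -> P1=[0,3,4,4,3,1](2) P2=[7,0,2,6,1,6](2)

Answer: 2 2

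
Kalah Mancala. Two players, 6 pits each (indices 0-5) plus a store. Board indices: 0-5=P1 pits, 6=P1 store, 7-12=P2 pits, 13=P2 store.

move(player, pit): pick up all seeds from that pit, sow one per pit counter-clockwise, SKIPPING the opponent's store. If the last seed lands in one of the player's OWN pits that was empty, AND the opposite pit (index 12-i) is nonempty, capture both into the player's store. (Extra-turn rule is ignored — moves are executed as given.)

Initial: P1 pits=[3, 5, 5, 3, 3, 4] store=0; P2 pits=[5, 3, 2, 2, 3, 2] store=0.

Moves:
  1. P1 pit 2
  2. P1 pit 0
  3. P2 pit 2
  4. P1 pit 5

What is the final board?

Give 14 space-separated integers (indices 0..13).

Move 1: P1 pit2 -> P1=[3,5,0,4,4,5](1) P2=[6,3,2,2,3,2](0)
Move 2: P1 pit0 -> P1=[0,6,1,5,4,5](1) P2=[6,3,2,2,3,2](0)
Move 3: P2 pit2 -> P1=[0,6,1,5,4,5](1) P2=[6,3,0,3,4,2](0)
Move 4: P1 pit5 -> P1=[0,6,1,5,4,0](2) P2=[7,4,1,4,4,2](0)

Answer: 0 6 1 5 4 0 2 7 4 1 4 4 2 0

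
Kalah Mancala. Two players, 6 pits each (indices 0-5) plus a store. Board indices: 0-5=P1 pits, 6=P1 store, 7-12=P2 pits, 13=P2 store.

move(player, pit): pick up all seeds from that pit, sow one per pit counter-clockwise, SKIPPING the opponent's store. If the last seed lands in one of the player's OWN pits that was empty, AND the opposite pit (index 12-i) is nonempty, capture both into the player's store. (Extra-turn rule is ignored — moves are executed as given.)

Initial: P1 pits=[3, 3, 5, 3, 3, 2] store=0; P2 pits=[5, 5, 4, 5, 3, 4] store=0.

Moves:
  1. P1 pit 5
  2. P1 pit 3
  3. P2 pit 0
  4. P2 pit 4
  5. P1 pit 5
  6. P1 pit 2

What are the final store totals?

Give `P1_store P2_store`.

Move 1: P1 pit5 -> P1=[3,3,5,3,3,0](1) P2=[6,5,4,5,3,4](0)
Move 2: P1 pit3 -> P1=[3,3,5,0,4,1](2) P2=[6,5,4,5,3,4](0)
Move 3: P2 pit0 -> P1=[3,3,5,0,4,1](2) P2=[0,6,5,6,4,5](1)
Move 4: P2 pit4 -> P1=[4,4,5,0,4,1](2) P2=[0,6,5,6,0,6](2)
Move 5: P1 pit5 -> P1=[4,4,5,0,4,0](3) P2=[0,6,5,6,0,6](2)
Move 6: P1 pit2 -> P1=[4,4,0,1,5,1](4) P2=[1,6,5,6,0,6](2)

Answer: 4 2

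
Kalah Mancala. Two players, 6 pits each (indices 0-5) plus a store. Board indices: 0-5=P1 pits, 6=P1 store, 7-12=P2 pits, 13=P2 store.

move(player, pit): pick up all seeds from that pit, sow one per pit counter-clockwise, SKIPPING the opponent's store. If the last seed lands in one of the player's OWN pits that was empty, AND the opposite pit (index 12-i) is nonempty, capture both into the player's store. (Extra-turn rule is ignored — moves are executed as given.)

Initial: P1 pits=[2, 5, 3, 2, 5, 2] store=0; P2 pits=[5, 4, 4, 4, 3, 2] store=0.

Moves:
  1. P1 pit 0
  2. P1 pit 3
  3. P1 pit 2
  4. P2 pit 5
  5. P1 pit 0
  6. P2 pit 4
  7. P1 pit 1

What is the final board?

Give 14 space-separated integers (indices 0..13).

Move 1: P1 pit0 -> P1=[0,6,4,2,5,2](0) P2=[5,4,4,4,3,2](0)
Move 2: P1 pit3 -> P1=[0,6,4,0,6,3](0) P2=[5,4,4,4,3,2](0)
Move 3: P1 pit2 -> P1=[0,6,0,1,7,4](1) P2=[5,4,4,4,3,2](0)
Move 4: P2 pit5 -> P1=[1,6,0,1,7,4](1) P2=[5,4,4,4,3,0](1)
Move 5: P1 pit0 -> P1=[0,7,0,1,7,4](1) P2=[5,4,4,4,3,0](1)
Move 6: P2 pit4 -> P1=[1,7,0,1,7,4](1) P2=[5,4,4,4,0,1](2)
Move 7: P1 pit1 -> P1=[1,0,1,2,8,5](2) P2=[6,5,4,4,0,1](2)

Answer: 1 0 1 2 8 5 2 6 5 4 4 0 1 2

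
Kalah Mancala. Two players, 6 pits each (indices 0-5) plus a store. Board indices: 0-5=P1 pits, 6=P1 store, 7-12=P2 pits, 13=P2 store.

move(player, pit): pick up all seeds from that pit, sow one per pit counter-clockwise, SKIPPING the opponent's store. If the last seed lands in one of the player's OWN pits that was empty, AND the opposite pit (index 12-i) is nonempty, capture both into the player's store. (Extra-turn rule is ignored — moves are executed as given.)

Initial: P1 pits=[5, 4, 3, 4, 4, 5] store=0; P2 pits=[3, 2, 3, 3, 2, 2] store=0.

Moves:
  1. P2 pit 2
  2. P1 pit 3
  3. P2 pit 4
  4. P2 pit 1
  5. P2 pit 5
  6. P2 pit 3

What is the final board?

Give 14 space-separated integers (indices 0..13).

Move 1: P2 pit2 -> P1=[5,4,3,4,4,5](0) P2=[3,2,0,4,3,3](0)
Move 2: P1 pit3 -> P1=[5,4,3,0,5,6](1) P2=[4,2,0,4,3,3](0)
Move 3: P2 pit4 -> P1=[6,4,3,0,5,6](1) P2=[4,2,0,4,0,4](1)
Move 4: P2 pit1 -> P1=[6,4,3,0,5,6](1) P2=[4,0,1,5,0,4](1)
Move 5: P2 pit5 -> P1=[7,5,4,0,5,6](1) P2=[4,0,1,5,0,0](2)
Move 6: P2 pit3 -> P1=[8,6,4,0,5,6](1) P2=[4,0,1,0,1,1](3)

Answer: 8 6 4 0 5 6 1 4 0 1 0 1 1 3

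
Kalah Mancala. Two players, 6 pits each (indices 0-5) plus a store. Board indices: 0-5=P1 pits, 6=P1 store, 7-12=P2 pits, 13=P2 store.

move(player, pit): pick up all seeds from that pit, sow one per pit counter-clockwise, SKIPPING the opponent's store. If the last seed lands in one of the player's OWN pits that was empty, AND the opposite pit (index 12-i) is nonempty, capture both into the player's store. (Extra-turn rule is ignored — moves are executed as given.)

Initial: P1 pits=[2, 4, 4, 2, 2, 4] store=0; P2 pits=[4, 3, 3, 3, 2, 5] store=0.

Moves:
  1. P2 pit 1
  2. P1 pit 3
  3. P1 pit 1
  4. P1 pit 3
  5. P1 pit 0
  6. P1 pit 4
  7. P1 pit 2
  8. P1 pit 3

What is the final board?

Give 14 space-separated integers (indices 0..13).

Move 1: P2 pit1 -> P1=[2,4,4,2,2,4](0) P2=[4,0,4,4,3,5](0)
Move 2: P1 pit3 -> P1=[2,4,4,0,3,5](0) P2=[4,0,4,4,3,5](0)
Move 3: P1 pit1 -> P1=[2,0,5,1,4,6](0) P2=[4,0,4,4,3,5](0)
Move 4: P1 pit3 -> P1=[2,0,5,0,5,6](0) P2=[4,0,4,4,3,5](0)
Move 5: P1 pit0 -> P1=[0,1,6,0,5,6](0) P2=[4,0,4,4,3,5](0)
Move 6: P1 pit4 -> P1=[0,1,6,0,0,7](1) P2=[5,1,5,4,3,5](0)
Move 7: P1 pit2 -> P1=[0,1,0,1,1,8](2) P2=[6,2,5,4,3,5](0)
Move 8: P1 pit3 -> P1=[0,1,0,0,2,8](2) P2=[6,2,5,4,3,5](0)

Answer: 0 1 0 0 2 8 2 6 2 5 4 3 5 0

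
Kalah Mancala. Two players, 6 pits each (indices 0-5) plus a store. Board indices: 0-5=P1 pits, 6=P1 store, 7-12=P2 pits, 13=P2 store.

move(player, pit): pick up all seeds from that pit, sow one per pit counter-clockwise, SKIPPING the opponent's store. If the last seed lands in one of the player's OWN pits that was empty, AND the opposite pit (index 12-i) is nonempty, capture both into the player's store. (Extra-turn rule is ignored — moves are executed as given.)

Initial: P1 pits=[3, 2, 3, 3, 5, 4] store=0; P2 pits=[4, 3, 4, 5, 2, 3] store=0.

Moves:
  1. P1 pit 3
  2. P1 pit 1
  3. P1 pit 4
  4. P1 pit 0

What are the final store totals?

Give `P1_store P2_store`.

Answer: 9 0

Derivation:
Move 1: P1 pit3 -> P1=[3,2,3,0,6,5](1) P2=[4,3,4,5,2,3](0)
Move 2: P1 pit1 -> P1=[3,0,4,0,6,5](6) P2=[4,3,0,5,2,3](0)
Move 3: P1 pit4 -> P1=[3,0,4,0,0,6](7) P2=[5,4,1,6,2,3](0)
Move 4: P1 pit0 -> P1=[0,1,5,0,0,6](9) P2=[5,4,0,6,2,3](0)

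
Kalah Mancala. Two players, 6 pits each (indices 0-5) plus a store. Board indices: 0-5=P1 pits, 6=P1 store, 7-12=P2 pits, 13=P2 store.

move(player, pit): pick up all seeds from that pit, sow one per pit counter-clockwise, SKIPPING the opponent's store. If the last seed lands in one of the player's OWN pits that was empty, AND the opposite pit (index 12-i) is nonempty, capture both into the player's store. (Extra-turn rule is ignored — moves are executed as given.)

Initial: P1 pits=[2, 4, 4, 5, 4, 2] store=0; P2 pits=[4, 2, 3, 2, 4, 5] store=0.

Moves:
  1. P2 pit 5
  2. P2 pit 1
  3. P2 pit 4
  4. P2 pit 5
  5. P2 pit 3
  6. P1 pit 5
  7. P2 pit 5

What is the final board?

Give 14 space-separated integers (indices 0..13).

Answer: 4 6 5 6 4 0 1 5 0 4 0 1 0 5

Derivation:
Move 1: P2 pit5 -> P1=[3,5,5,6,4,2](0) P2=[4,2,3,2,4,0](1)
Move 2: P2 pit1 -> P1=[3,5,5,6,4,2](0) P2=[4,0,4,3,4,0](1)
Move 3: P2 pit4 -> P1=[4,6,5,6,4,2](0) P2=[4,0,4,3,0,1](2)
Move 4: P2 pit5 -> P1=[4,6,5,6,4,2](0) P2=[4,0,4,3,0,0](3)
Move 5: P2 pit3 -> P1=[4,6,5,6,4,2](0) P2=[4,0,4,0,1,1](4)
Move 6: P1 pit5 -> P1=[4,6,5,6,4,0](1) P2=[5,0,4,0,1,1](4)
Move 7: P2 pit5 -> P1=[4,6,5,6,4,0](1) P2=[5,0,4,0,1,0](5)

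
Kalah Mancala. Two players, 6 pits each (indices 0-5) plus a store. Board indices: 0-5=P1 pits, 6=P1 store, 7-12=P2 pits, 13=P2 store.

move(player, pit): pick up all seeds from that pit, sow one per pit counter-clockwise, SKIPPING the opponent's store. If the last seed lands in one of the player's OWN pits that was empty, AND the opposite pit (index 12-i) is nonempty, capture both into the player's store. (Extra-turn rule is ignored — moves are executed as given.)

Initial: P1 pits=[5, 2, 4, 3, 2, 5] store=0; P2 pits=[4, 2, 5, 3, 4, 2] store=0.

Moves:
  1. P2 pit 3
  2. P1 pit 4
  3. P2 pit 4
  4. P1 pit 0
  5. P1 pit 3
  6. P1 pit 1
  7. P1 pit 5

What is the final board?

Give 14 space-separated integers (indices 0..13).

Move 1: P2 pit3 -> P1=[5,2,4,3,2,5](0) P2=[4,2,5,0,5,3](1)
Move 2: P1 pit4 -> P1=[5,2,4,3,0,6](1) P2=[4,2,5,0,5,3](1)
Move 3: P2 pit4 -> P1=[6,3,5,3,0,6](1) P2=[4,2,5,0,0,4](2)
Move 4: P1 pit0 -> P1=[0,4,6,4,1,7](2) P2=[4,2,5,0,0,4](2)
Move 5: P1 pit3 -> P1=[0,4,6,0,2,8](3) P2=[5,2,5,0,0,4](2)
Move 6: P1 pit1 -> P1=[0,0,7,1,3,9](3) P2=[5,2,5,0,0,4](2)
Move 7: P1 pit5 -> P1=[1,0,7,1,3,0](6) P2=[6,3,6,1,0,5](2)

Answer: 1 0 7 1 3 0 6 6 3 6 1 0 5 2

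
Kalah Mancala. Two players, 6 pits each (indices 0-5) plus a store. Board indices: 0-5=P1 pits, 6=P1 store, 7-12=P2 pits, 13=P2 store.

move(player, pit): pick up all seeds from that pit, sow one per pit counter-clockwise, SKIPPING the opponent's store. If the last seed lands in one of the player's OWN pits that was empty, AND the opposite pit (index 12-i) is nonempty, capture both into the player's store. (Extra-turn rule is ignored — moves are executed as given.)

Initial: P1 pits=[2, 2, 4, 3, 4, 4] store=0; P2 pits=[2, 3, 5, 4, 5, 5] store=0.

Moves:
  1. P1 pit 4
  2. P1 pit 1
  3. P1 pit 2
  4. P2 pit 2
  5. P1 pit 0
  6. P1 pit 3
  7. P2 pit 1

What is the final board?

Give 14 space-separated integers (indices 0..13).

Move 1: P1 pit4 -> P1=[2,2,4,3,0,5](1) P2=[3,4,5,4,5,5](0)
Move 2: P1 pit1 -> P1=[2,0,5,4,0,5](1) P2=[3,4,5,4,5,5](0)
Move 3: P1 pit2 -> P1=[2,0,0,5,1,6](2) P2=[4,4,5,4,5,5](0)
Move 4: P2 pit2 -> P1=[3,0,0,5,1,6](2) P2=[4,4,0,5,6,6](1)
Move 5: P1 pit0 -> P1=[0,1,1,6,1,6](2) P2=[4,4,0,5,6,6](1)
Move 6: P1 pit3 -> P1=[0,1,1,0,2,7](3) P2=[5,5,1,5,6,6](1)
Move 7: P2 pit1 -> P1=[0,1,1,0,2,7](3) P2=[5,0,2,6,7,7](2)

Answer: 0 1 1 0 2 7 3 5 0 2 6 7 7 2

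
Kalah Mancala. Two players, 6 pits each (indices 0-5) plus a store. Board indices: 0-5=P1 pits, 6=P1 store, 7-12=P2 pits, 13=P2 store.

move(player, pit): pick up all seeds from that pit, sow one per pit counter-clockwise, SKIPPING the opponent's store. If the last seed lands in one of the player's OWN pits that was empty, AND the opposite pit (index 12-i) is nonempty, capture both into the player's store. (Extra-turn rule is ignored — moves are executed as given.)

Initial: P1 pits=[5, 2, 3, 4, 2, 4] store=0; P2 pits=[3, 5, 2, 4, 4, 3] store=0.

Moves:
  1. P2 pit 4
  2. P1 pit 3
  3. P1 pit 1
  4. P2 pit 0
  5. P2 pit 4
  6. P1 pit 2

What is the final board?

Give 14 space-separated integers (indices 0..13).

Move 1: P2 pit4 -> P1=[6,3,3,4,2,4](0) P2=[3,5,2,4,0,4](1)
Move 2: P1 pit3 -> P1=[6,3,3,0,3,5](1) P2=[4,5,2,4,0,4](1)
Move 3: P1 pit1 -> P1=[6,0,4,1,4,5](1) P2=[4,5,2,4,0,4](1)
Move 4: P2 pit0 -> P1=[6,0,4,1,4,5](1) P2=[0,6,3,5,1,4](1)
Move 5: P2 pit4 -> P1=[6,0,4,1,4,5](1) P2=[0,6,3,5,0,5](1)
Move 6: P1 pit2 -> P1=[6,0,0,2,5,6](2) P2=[0,6,3,5,0,5](1)

Answer: 6 0 0 2 5 6 2 0 6 3 5 0 5 1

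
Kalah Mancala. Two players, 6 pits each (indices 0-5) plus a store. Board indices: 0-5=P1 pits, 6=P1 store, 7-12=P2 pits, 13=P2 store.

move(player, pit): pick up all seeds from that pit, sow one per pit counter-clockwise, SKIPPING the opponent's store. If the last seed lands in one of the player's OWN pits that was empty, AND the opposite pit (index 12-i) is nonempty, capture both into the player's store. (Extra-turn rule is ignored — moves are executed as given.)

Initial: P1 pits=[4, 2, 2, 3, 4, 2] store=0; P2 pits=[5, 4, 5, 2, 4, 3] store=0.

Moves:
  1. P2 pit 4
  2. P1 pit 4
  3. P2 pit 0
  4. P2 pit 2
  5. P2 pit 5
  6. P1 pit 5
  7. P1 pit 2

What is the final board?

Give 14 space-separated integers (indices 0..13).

Answer: 7 5 0 5 2 0 4 0 7 0 4 2 0 4

Derivation:
Move 1: P2 pit4 -> P1=[5,3,2,3,4,2](0) P2=[5,4,5,2,0,4](1)
Move 2: P1 pit4 -> P1=[5,3,2,3,0,3](1) P2=[6,5,5,2,0,4](1)
Move 3: P2 pit0 -> P1=[5,3,2,3,0,3](1) P2=[0,6,6,3,1,5](2)
Move 4: P2 pit2 -> P1=[6,4,2,3,0,3](1) P2=[0,6,0,4,2,6](3)
Move 5: P2 pit5 -> P1=[7,5,3,4,1,3](1) P2=[0,6,0,4,2,0](4)
Move 6: P1 pit5 -> P1=[7,5,3,4,1,0](2) P2=[1,7,0,4,2,0](4)
Move 7: P1 pit2 -> P1=[7,5,0,5,2,0](4) P2=[0,7,0,4,2,0](4)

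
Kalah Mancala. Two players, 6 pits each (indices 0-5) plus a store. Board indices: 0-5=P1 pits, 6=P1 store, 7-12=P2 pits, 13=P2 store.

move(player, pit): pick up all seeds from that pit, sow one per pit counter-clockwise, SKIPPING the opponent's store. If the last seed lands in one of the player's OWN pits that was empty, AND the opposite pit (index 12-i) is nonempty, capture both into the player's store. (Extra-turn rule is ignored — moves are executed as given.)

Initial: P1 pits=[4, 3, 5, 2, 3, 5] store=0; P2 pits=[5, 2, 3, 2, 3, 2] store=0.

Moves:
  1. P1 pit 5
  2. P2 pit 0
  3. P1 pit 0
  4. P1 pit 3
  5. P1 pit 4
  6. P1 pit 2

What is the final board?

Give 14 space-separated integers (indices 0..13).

Move 1: P1 pit5 -> P1=[4,3,5,2,3,0](1) P2=[6,3,4,3,3,2](0)
Move 2: P2 pit0 -> P1=[4,3,5,2,3,0](1) P2=[0,4,5,4,4,3](1)
Move 3: P1 pit0 -> P1=[0,4,6,3,4,0](1) P2=[0,4,5,4,4,3](1)
Move 4: P1 pit3 -> P1=[0,4,6,0,5,1](2) P2=[0,4,5,4,4,3](1)
Move 5: P1 pit4 -> P1=[0,4,6,0,0,2](3) P2=[1,5,6,4,4,3](1)
Move 6: P1 pit2 -> P1=[0,4,0,1,1,3](4) P2=[2,6,6,4,4,3](1)

Answer: 0 4 0 1 1 3 4 2 6 6 4 4 3 1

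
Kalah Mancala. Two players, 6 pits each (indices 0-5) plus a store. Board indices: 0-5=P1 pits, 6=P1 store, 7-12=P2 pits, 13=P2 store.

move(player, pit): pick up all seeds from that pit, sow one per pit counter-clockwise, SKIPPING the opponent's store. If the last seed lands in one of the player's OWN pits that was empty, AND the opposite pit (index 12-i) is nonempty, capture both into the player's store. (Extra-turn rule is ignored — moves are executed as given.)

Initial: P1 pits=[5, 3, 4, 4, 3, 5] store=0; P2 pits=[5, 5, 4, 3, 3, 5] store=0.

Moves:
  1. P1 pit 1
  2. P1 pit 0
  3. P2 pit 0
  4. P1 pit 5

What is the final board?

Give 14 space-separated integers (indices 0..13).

Answer: 0 1 6 6 5 0 1 1 7 6 5 5 6 0

Derivation:
Move 1: P1 pit1 -> P1=[5,0,5,5,4,5](0) P2=[5,5,4,3,3,5](0)
Move 2: P1 pit0 -> P1=[0,1,6,6,5,6](0) P2=[5,5,4,3,3,5](0)
Move 3: P2 pit0 -> P1=[0,1,6,6,5,6](0) P2=[0,6,5,4,4,6](0)
Move 4: P1 pit5 -> P1=[0,1,6,6,5,0](1) P2=[1,7,6,5,5,6](0)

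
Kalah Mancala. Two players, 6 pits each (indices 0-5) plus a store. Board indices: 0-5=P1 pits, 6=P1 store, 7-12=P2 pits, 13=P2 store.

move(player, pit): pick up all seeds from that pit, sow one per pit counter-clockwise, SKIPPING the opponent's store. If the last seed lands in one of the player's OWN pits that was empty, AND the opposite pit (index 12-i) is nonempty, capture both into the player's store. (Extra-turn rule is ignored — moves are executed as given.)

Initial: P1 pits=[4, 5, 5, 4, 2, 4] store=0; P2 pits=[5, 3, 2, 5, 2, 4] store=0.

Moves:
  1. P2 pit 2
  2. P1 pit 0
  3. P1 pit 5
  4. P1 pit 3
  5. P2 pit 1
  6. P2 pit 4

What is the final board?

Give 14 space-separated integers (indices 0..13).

Answer: 1 7 6 0 4 1 2 7 0 2 7 0 6 2

Derivation:
Move 1: P2 pit2 -> P1=[4,5,5,4,2,4](0) P2=[5,3,0,6,3,4](0)
Move 2: P1 pit0 -> P1=[0,6,6,5,3,4](0) P2=[5,3,0,6,3,4](0)
Move 3: P1 pit5 -> P1=[0,6,6,5,3,0](1) P2=[6,4,1,6,3,4](0)
Move 4: P1 pit3 -> P1=[0,6,6,0,4,1](2) P2=[7,5,1,6,3,4](0)
Move 5: P2 pit1 -> P1=[0,6,6,0,4,1](2) P2=[7,0,2,7,4,5](1)
Move 6: P2 pit4 -> P1=[1,7,6,0,4,1](2) P2=[7,0,2,7,0,6](2)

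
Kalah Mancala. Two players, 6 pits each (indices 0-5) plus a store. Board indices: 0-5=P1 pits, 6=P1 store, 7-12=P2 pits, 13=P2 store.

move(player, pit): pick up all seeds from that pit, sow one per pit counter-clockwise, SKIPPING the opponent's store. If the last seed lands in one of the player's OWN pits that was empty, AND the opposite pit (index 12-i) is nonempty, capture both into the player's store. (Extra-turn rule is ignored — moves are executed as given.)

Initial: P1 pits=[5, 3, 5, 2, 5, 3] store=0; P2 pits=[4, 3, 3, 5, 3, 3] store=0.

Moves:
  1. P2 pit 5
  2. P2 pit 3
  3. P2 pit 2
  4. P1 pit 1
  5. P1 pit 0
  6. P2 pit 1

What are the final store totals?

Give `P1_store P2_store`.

Move 1: P2 pit5 -> P1=[6,4,5,2,5,3](0) P2=[4,3,3,5,3,0](1)
Move 2: P2 pit3 -> P1=[7,5,5,2,5,3](0) P2=[4,3,3,0,4,1](2)
Move 3: P2 pit2 -> P1=[7,5,5,2,5,3](0) P2=[4,3,0,1,5,2](2)
Move 4: P1 pit1 -> P1=[7,0,6,3,6,4](1) P2=[4,3,0,1,5,2](2)
Move 5: P1 pit0 -> P1=[0,1,7,4,7,5](2) P2=[5,3,0,1,5,2](2)
Move 6: P2 pit1 -> P1=[0,1,7,4,7,5](2) P2=[5,0,1,2,6,2](2)

Answer: 2 2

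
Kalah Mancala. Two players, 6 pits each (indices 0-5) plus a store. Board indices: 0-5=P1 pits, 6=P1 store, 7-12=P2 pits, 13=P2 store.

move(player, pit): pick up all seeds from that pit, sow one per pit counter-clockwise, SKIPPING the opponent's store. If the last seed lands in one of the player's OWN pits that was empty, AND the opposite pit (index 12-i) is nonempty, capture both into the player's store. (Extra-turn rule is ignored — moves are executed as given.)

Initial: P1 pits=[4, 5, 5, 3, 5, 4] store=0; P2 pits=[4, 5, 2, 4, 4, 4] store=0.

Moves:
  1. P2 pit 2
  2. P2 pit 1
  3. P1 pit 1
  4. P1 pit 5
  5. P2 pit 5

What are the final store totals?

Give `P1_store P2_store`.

Answer: 2 2

Derivation:
Move 1: P2 pit2 -> P1=[4,5,5,3,5,4](0) P2=[4,5,0,5,5,4](0)
Move 2: P2 pit1 -> P1=[4,5,5,3,5,4](0) P2=[4,0,1,6,6,5](1)
Move 3: P1 pit1 -> P1=[4,0,6,4,6,5](1) P2=[4,0,1,6,6,5](1)
Move 4: P1 pit5 -> P1=[4,0,6,4,6,0](2) P2=[5,1,2,7,6,5](1)
Move 5: P2 pit5 -> P1=[5,1,7,5,6,0](2) P2=[5,1,2,7,6,0](2)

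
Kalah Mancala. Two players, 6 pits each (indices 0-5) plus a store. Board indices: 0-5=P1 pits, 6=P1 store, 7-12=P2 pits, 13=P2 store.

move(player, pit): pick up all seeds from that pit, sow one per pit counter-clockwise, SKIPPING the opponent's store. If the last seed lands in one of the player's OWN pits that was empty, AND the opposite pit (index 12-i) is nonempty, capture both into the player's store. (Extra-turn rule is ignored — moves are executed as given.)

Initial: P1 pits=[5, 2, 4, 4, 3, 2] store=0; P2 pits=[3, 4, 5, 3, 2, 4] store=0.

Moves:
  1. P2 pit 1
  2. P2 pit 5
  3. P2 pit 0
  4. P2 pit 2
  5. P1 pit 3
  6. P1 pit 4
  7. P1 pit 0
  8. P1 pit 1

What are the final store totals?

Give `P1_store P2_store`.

Move 1: P2 pit1 -> P1=[5,2,4,4,3,2](0) P2=[3,0,6,4,3,5](0)
Move 2: P2 pit5 -> P1=[6,3,5,5,3,2](0) P2=[3,0,6,4,3,0](1)
Move 3: P2 pit0 -> P1=[6,3,5,5,3,2](0) P2=[0,1,7,5,3,0](1)
Move 4: P2 pit2 -> P1=[7,4,6,5,3,2](0) P2=[0,1,0,6,4,1](2)
Move 5: P1 pit3 -> P1=[7,4,6,0,4,3](1) P2=[1,2,0,6,4,1](2)
Move 6: P1 pit4 -> P1=[7,4,6,0,0,4](2) P2=[2,3,0,6,4,1](2)
Move 7: P1 pit0 -> P1=[0,5,7,1,1,5](3) P2=[3,3,0,6,4,1](2)
Move 8: P1 pit1 -> P1=[0,0,8,2,2,6](4) P2=[3,3,0,6,4,1](2)

Answer: 4 2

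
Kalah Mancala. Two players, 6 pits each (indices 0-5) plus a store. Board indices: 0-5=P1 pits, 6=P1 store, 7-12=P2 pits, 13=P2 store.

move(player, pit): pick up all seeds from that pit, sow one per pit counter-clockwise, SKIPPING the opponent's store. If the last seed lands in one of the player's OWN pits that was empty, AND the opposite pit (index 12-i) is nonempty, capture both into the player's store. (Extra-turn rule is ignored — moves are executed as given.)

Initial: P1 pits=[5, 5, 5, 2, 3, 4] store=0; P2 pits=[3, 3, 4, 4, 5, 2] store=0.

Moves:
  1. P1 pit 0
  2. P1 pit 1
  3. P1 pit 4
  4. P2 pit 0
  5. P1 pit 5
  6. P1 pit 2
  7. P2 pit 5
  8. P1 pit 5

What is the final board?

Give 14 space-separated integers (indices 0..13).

Answer: 1 1 1 5 1 0 5 2 7 8 6 7 0 1

Derivation:
Move 1: P1 pit0 -> P1=[0,6,6,3,4,5](0) P2=[3,3,4,4,5,2](0)
Move 2: P1 pit1 -> P1=[0,0,7,4,5,6](1) P2=[4,3,4,4,5,2](0)
Move 3: P1 pit4 -> P1=[0,0,7,4,0,7](2) P2=[5,4,5,4,5,2](0)
Move 4: P2 pit0 -> P1=[0,0,7,4,0,7](2) P2=[0,5,6,5,6,3](0)
Move 5: P1 pit5 -> P1=[0,0,7,4,0,0](3) P2=[1,6,7,6,7,4](0)
Move 6: P1 pit2 -> P1=[0,0,0,5,1,1](4) P2=[2,7,8,6,7,4](0)
Move 7: P2 pit5 -> P1=[1,1,1,5,1,1](4) P2=[2,7,8,6,7,0](1)
Move 8: P1 pit5 -> P1=[1,1,1,5,1,0](5) P2=[2,7,8,6,7,0](1)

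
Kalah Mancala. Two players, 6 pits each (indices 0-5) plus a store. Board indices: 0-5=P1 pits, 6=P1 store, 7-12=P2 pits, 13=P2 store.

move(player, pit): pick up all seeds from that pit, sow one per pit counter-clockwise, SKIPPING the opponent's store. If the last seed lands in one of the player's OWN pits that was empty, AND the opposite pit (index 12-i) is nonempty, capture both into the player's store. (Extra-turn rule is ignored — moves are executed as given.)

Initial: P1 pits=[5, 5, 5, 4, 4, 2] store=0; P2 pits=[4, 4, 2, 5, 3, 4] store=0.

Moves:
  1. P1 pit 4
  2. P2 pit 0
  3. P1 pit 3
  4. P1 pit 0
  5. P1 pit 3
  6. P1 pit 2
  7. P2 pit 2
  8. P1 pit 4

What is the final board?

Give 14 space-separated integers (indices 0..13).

Answer: 0 6 0 1 0 7 4 3 8 0 7 5 6 0

Derivation:
Move 1: P1 pit4 -> P1=[5,5,5,4,0,3](1) P2=[5,5,2,5,3,4](0)
Move 2: P2 pit0 -> P1=[5,5,5,4,0,3](1) P2=[0,6,3,6,4,5](0)
Move 3: P1 pit3 -> P1=[5,5,5,0,1,4](2) P2=[1,6,3,6,4,5](0)
Move 4: P1 pit0 -> P1=[0,6,6,1,2,5](2) P2=[1,6,3,6,4,5](0)
Move 5: P1 pit3 -> P1=[0,6,6,0,3,5](2) P2=[1,6,3,6,4,5](0)
Move 6: P1 pit2 -> P1=[0,6,0,1,4,6](3) P2=[2,7,3,6,4,5](0)
Move 7: P2 pit2 -> P1=[0,6,0,1,4,6](3) P2=[2,7,0,7,5,6](0)
Move 8: P1 pit4 -> P1=[0,6,0,1,0,7](4) P2=[3,8,0,7,5,6](0)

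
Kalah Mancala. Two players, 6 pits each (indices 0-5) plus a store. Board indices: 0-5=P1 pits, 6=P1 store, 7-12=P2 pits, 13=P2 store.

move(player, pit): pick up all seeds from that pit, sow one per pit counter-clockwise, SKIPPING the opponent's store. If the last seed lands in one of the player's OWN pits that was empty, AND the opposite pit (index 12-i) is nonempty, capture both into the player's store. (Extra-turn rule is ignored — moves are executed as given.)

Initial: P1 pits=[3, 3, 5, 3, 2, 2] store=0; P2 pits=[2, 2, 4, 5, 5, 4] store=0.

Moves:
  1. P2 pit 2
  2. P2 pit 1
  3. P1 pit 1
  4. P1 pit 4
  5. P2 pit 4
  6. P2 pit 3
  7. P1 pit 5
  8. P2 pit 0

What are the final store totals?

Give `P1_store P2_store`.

Move 1: P2 pit2 -> P1=[3,3,5,3,2,2](0) P2=[2,2,0,6,6,5](1)
Move 2: P2 pit1 -> P1=[3,3,5,3,2,2](0) P2=[2,0,1,7,6,5](1)
Move 3: P1 pit1 -> P1=[3,0,6,4,3,2](0) P2=[2,0,1,7,6,5](1)
Move 4: P1 pit4 -> P1=[3,0,6,4,0,3](1) P2=[3,0,1,7,6,5](1)
Move 5: P2 pit4 -> P1=[4,1,7,5,0,3](1) P2=[3,0,1,7,0,6](2)
Move 6: P2 pit3 -> P1=[5,2,8,6,0,3](1) P2=[3,0,1,0,1,7](3)
Move 7: P1 pit5 -> P1=[5,2,8,6,0,0](2) P2=[4,1,1,0,1,7](3)
Move 8: P2 pit0 -> P1=[5,2,8,6,0,0](2) P2=[0,2,2,1,2,7](3)

Answer: 2 3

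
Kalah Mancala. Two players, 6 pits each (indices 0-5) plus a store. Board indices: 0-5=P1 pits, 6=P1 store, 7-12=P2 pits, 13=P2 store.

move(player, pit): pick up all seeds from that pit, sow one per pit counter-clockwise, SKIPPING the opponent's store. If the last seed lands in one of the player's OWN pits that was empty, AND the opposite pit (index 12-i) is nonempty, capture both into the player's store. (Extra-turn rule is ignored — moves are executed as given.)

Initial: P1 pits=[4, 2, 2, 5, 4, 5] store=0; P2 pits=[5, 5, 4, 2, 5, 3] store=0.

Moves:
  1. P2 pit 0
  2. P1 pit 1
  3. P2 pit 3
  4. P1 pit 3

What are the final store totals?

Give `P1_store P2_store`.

Move 1: P2 pit0 -> P1=[4,2,2,5,4,5](0) P2=[0,6,5,3,6,4](0)
Move 2: P1 pit1 -> P1=[4,0,3,6,4,5](0) P2=[0,6,5,3,6,4](0)
Move 3: P2 pit3 -> P1=[4,0,3,6,4,5](0) P2=[0,6,5,0,7,5](1)
Move 4: P1 pit3 -> P1=[4,0,3,0,5,6](1) P2=[1,7,6,0,7,5](1)

Answer: 1 1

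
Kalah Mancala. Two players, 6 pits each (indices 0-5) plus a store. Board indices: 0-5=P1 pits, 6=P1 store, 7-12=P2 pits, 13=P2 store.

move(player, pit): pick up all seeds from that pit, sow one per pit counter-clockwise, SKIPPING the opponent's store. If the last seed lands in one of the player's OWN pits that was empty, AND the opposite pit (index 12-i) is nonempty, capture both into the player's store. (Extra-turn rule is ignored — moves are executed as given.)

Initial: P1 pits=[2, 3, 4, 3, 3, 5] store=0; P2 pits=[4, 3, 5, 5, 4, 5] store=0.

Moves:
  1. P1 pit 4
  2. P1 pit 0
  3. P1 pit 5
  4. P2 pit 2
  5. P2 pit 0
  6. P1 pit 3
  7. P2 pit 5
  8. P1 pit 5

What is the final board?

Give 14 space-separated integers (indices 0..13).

Answer: 2 6 6 1 2 0 4 1 5 1 8 7 0 3

Derivation:
Move 1: P1 pit4 -> P1=[2,3,4,3,0,6](1) P2=[5,3,5,5,4,5](0)
Move 2: P1 pit0 -> P1=[0,4,5,3,0,6](1) P2=[5,3,5,5,4,5](0)
Move 3: P1 pit5 -> P1=[0,4,5,3,0,0](2) P2=[6,4,6,6,5,5](0)
Move 4: P2 pit2 -> P1=[1,5,5,3,0,0](2) P2=[6,4,0,7,6,6](1)
Move 5: P2 pit0 -> P1=[1,5,5,3,0,0](2) P2=[0,5,1,8,7,7](2)
Move 6: P1 pit3 -> P1=[1,5,5,0,1,1](3) P2=[0,5,1,8,7,7](2)
Move 7: P2 pit5 -> P1=[2,6,6,1,2,2](3) P2=[0,5,1,8,7,0](3)
Move 8: P1 pit5 -> P1=[2,6,6,1,2,0](4) P2=[1,5,1,8,7,0](3)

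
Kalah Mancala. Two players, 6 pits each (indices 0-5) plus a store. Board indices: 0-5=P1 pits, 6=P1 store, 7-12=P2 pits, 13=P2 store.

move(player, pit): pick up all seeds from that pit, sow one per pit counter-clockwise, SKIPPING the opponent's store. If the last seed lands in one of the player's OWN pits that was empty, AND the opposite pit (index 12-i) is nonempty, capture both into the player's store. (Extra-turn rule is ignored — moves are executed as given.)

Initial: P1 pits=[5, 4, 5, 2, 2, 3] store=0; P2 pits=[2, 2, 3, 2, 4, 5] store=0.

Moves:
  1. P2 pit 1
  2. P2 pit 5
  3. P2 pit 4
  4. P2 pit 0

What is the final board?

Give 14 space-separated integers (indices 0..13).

Answer: 7 6 6 3 2 3 0 0 1 5 3 0 1 2

Derivation:
Move 1: P2 pit1 -> P1=[5,4,5,2,2,3](0) P2=[2,0,4,3,4,5](0)
Move 2: P2 pit5 -> P1=[6,5,6,3,2,3](0) P2=[2,0,4,3,4,0](1)
Move 3: P2 pit4 -> P1=[7,6,6,3,2,3](0) P2=[2,0,4,3,0,1](2)
Move 4: P2 pit0 -> P1=[7,6,6,3,2,3](0) P2=[0,1,5,3,0,1](2)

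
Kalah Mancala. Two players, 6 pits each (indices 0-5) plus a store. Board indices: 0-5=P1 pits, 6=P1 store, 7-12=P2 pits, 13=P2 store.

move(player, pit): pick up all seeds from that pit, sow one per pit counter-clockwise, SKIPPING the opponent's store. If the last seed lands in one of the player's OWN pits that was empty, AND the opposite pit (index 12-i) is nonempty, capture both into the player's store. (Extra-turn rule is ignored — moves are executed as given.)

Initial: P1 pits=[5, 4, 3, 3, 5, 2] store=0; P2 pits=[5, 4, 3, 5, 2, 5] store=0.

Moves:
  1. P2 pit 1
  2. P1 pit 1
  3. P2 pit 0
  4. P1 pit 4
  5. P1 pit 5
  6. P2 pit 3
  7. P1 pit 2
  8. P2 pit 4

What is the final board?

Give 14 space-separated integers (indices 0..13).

Answer: 7 2 1 6 2 1 3 3 3 7 0 0 9 2

Derivation:
Move 1: P2 pit1 -> P1=[5,4,3,3,5,2](0) P2=[5,0,4,6,3,6](0)
Move 2: P1 pit1 -> P1=[5,0,4,4,6,3](0) P2=[5,0,4,6,3,6](0)
Move 3: P2 pit0 -> P1=[5,0,4,4,6,3](0) P2=[0,1,5,7,4,7](0)
Move 4: P1 pit4 -> P1=[5,0,4,4,0,4](1) P2=[1,2,6,8,4,7](0)
Move 5: P1 pit5 -> P1=[5,0,4,4,0,0](2) P2=[2,3,7,8,4,7](0)
Move 6: P2 pit3 -> P1=[6,1,5,5,1,0](2) P2=[2,3,7,0,5,8](1)
Move 7: P1 pit2 -> P1=[6,1,0,6,2,1](3) P2=[3,3,7,0,5,8](1)
Move 8: P2 pit4 -> P1=[7,2,1,6,2,1](3) P2=[3,3,7,0,0,9](2)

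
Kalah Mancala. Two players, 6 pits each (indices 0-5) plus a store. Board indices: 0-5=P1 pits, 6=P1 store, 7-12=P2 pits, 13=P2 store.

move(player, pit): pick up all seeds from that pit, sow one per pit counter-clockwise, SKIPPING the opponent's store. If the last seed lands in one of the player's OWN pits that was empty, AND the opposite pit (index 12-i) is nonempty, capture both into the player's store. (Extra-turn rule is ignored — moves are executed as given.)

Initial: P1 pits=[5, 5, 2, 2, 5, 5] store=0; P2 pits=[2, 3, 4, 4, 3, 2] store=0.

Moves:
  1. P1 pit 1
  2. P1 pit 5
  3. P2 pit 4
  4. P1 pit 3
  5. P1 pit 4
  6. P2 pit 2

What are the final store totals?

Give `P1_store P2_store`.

Move 1: P1 pit1 -> P1=[5,0,3,3,6,6](1) P2=[2,3,4,4,3,2](0)
Move 2: P1 pit5 -> P1=[5,0,3,3,6,0](2) P2=[3,4,5,5,4,2](0)
Move 3: P2 pit4 -> P1=[6,1,3,3,6,0](2) P2=[3,4,5,5,0,3](1)
Move 4: P1 pit3 -> P1=[6,1,3,0,7,1](3) P2=[3,4,5,5,0,3](1)
Move 5: P1 pit4 -> P1=[6,1,3,0,0,2](4) P2=[4,5,6,6,1,3](1)
Move 6: P2 pit2 -> P1=[7,2,3,0,0,2](4) P2=[4,5,0,7,2,4](2)

Answer: 4 2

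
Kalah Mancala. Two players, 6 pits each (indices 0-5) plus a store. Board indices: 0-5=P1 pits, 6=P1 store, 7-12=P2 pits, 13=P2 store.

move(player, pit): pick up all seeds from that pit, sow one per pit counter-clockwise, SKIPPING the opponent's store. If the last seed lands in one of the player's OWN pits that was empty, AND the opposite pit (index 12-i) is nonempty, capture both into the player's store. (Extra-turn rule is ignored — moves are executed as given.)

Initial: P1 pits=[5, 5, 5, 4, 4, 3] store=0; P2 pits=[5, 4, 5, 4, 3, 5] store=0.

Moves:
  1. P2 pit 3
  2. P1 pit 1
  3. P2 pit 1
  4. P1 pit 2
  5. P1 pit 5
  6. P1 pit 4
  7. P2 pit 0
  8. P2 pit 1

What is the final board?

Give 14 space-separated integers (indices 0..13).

Move 1: P2 pit3 -> P1=[6,5,5,4,4,3](0) P2=[5,4,5,0,4,6](1)
Move 2: P1 pit1 -> P1=[6,0,6,5,5,4](1) P2=[5,4,5,0,4,6](1)
Move 3: P2 pit1 -> P1=[6,0,6,5,5,4](1) P2=[5,0,6,1,5,7](1)
Move 4: P1 pit2 -> P1=[6,0,0,6,6,5](2) P2=[6,1,6,1,5,7](1)
Move 5: P1 pit5 -> P1=[6,0,0,6,6,0](3) P2=[7,2,7,2,5,7](1)
Move 6: P1 pit4 -> P1=[6,0,0,6,0,1](4) P2=[8,3,8,3,5,7](1)
Move 7: P2 pit0 -> P1=[7,1,0,6,0,1](4) P2=[0,4,9,4,6,8](2)
Move 8: P2 pit1 -> P1=[7,1,0,6,0,1](4) P2=[0,0,10,5,7,9](2)

Answer: 7 1 0 6 0 1 4 0 0 10 5 7 9 2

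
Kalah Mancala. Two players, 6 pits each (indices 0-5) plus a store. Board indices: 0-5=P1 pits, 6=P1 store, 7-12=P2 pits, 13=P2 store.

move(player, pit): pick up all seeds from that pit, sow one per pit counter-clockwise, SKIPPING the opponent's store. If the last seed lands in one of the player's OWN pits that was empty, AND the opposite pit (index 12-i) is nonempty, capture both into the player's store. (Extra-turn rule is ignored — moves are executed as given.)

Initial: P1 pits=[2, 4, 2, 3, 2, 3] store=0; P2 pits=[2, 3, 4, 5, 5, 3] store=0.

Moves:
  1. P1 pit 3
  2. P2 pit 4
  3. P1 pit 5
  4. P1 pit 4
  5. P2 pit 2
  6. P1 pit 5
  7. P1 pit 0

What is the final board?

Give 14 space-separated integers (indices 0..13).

Answer: 0 6 4 1 0 0 9 4 0 0 6 1 5 2

Derivation:
Move 1: P1 pit3 -> P1=[2,4,2,0,3,4](1) P2=[2,3,4,5,5,3](0)
Move 2: P2 pit4 -> P1=[3,5,3,0,3,4](1) P2=[2,3,4,5,0,4](1)
Move 3: P1 pit5 -> P1=[3,5,3,0,3,0](2) P2=[3,4,5,5,0,4](1)
Move 4: P1 pit4 -> P1=[3,5,3,0,0,1](3) P2=[4,4,5,5,0,4](1)
Move 5: P2 pit2 -> P1=[4,5,3,0,0,1](3) P2=[4,4,0,6,1,5](2)
Move 6: P1 pit5 -> P1=[4,5,3,0,0,0](4) P2=[4,4,0,6,1,5](2)
Move 7: P1 pit0 -> P1=[0,6,4,1,0,0](9) P2=[4,0,0,6,1,5](2)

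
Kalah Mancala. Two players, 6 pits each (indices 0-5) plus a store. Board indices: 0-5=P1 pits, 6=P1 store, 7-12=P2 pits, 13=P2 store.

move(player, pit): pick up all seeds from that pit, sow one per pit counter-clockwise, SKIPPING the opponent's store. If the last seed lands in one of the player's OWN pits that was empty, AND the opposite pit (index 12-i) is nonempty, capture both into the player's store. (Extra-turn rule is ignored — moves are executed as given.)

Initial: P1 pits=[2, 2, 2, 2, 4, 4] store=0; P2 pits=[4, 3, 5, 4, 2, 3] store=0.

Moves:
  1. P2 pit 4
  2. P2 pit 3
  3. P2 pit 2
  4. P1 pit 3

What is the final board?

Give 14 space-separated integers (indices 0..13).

Answer: 4 2 2 0 5 5 0 4 3 0 1 2 6 3

Derivation:
Move 1: P2 pit4 -> P1=[2,2,2,2,4,4](0) P2=[4,3,5,4,0,4](1)
Move 2: P2 pit3 -> P1=[3,2,2,2,4,4](0) P2=[4,3,5,0,1,5](2)
Move 3: P2 pit2 -> P1=[4,2,2,2,4,4](0) P2=[4,3,0,1,2,6](3)
Move 4: P1 pit3 -> P1=[4,2,2,0,5,5](0) P2=[4,3,0,1,2,6](3)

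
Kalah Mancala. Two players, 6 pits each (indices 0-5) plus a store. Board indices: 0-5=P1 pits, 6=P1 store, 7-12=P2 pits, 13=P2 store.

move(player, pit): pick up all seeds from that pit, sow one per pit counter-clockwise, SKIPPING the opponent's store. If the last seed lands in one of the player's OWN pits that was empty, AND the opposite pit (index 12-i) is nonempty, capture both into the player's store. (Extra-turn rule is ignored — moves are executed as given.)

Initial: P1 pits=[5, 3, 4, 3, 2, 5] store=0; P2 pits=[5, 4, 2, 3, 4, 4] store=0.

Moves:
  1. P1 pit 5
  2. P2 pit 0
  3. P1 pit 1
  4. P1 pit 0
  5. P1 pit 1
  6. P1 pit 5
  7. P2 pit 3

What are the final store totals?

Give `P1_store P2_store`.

Move 1: P1 pit5 -> P1=[5,3,4,3,2,0](1) P2=[6,5,3,4,4,4](0)
Move 2: P2 pit0 -> P1=[5,3,4,3,2,0](1) P2=[0,6,4,5,5,5](1)
Move 3: P1 pit1 -> P1=[5,0,5,4,3,0](1) P2=[0,6,4,5,5,5](1)
Move 4: P1 pit0 -> P1=[0,1,6,5,4,1](1) P2=[0,6,4,5,5,5](1)
Move 5: P1 pit1 -> P1=[0,0,7,5,4,1](1) P2=[0,6,4,5,5,5](1)
Move 6: P1 pit5 -> P1=[0,0,7,5,4,0](2) P2=[0,6,4,5,5,5](1)
Move 7: P2 pit3 -> P1=[1,1,7,5,4,0](2) P2=[0,6,4,0,6,6](2)

Answer: 2 2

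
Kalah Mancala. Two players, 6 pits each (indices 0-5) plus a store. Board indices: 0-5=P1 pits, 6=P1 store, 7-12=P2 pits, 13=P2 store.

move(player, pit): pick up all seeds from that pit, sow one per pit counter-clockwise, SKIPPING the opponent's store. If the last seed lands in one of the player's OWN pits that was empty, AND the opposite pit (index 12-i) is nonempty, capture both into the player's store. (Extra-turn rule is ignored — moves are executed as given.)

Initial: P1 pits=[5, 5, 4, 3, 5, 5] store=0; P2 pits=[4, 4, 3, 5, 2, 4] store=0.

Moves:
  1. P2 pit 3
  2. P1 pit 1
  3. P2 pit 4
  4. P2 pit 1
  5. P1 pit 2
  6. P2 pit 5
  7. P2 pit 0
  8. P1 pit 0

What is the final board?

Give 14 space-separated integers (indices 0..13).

Answer: 0 2 2 7 9 9 3 1 2 5 2 2 1 4

Derivation:
Move 1: P2 pit3 -> P1=[6,6,4,3,5,5](0) P2=[4,4,3,0,3,5](1)
Move 2: P1 pit1 -> P1=[6,0,5,4,6,6](1) P2=[5,4,3,0,3,5](1)
Move 3: P2 pit4 -> P1=[7,0,5,4,6,6](1) P2=[5,4,3,0,0,6](2)
Move 4: P2 pit1 -> P1=[7,0,5,4,6,6](1) P2=[5,0,4,1,1,7](2)
Move 5: P1 pit2 -> P1=[7,0,0,5,7,7](2) P2=[6,0,4,1,1,7](2)
Move 6: P2 pit5 -> P1=[8,1,1,6,8,8](2) P2=[6,0,4,1,1,0](3)
Move 7: P2 pit0 -> P1=[8,1,1,6,8,8](2) P2=[0,1,5,2,2,1](4)
Move 8: P1 pit0 -> P1=[0,2,2,7,9,9](3) P2=[1,2,5,2,2,1](4)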